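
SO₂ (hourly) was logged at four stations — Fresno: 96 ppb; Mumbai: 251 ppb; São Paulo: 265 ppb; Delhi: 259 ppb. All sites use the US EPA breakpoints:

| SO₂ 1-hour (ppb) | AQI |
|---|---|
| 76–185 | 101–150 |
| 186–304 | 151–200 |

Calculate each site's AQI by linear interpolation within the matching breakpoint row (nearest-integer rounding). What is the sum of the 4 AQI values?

653

Fresno 96: bracket 76–185 → index 101–150; slope 49/109, offset 20.
AQI = 101 + 49/109·20 ≈ 109.99 ⇒ 110.
Mumbai: row 186–304 (AQI 151–200). (200−151)·(251−186)/(304−186) + 151 = 49·65/118 + 151 ≈ 177.99 → 178.
São Paulo 265: bracket 186–304 → index 151–200; slope 49/118, offset 79.
AQI = 151 + 49/118·79 ≈ 183.81 ⇒ 184.
Delhi 259: bracket 186–304 → index 151–200; slope 49/118, offset 73.
AQI = 151 + 49/118·73 ≈ 181.31 ⇒ 181.
AQIs: Fresno=110, Mumbai=178, São Paulo=184, Delhi=181. Sum = 110 + 178 + 184 + 181 = 653.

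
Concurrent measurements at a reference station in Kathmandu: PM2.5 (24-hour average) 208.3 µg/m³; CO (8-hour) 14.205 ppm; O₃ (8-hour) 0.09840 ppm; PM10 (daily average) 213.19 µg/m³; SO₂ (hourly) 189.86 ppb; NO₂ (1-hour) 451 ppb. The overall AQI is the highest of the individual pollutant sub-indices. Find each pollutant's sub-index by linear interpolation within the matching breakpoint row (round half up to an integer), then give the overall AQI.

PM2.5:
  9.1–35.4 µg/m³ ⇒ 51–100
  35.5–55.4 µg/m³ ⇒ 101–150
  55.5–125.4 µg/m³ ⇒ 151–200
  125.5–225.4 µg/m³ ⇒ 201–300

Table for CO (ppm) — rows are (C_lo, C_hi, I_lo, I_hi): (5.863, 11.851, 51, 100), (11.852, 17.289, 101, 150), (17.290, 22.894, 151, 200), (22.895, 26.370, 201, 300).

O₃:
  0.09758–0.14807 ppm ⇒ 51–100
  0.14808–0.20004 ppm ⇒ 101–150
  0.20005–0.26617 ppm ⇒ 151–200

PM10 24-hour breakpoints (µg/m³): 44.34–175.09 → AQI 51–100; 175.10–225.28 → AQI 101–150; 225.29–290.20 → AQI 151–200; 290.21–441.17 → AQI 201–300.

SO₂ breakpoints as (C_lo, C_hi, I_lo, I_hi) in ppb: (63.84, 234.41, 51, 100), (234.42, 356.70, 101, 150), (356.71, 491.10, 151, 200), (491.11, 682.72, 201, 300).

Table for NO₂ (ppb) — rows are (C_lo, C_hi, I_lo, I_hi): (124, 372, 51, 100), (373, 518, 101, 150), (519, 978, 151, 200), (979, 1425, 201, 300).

PM2.5: 208.3 ∈ [125.5, 225.4] ↔ index [201, 300].
201 + (208.3−125.5)·(300−201)/(225.4−125.5) = 201 + 82.8·99/99.9 ≈ 283.05, so AQI = 283.
CO: 14.205 ∈ [11.852, 17.289] ↔ index [101, 150].
101 + (14.205−11.852)·(150−101)/(17.289−11.852) = 101 + 2.353·49/5.437 ≈ 122.21, so AQI = 122.
O₃: 0.09840 ∈ [0.09758, 0.14807] ↔ index [51, 100].
51 + (0.09840−0.09758)·(100−51)/(0.14807−0.09758) = 51 + 0.00082·49/0.05049 ≈ 51.80, so AQI = 52.
PM10: 213.19 lies in 175.10–225.28, so I_lo=101, I_hi=150, C_lo=175.10, C_hi=225.28.
(150−101)/(225.28−175.10) × (213.19−175.10) + 101 = 49/50.18 × 38.09 + 101 ≈ 138.19 → 138.
SO₂: 189.86 ∈ [63.84, 234.41] ↔ index [51, 100].
51 + (189.86−63.84)·(100−51)/(234.41−63.84) = 51 + 126.02·49/170.57 ≈ 87.20, so AQI = 87.
NO₂: 451 ∈ [373, 518] ↔ index [101, 150].
101 + (451−373)·(150−101)/(518−373) = 101 + 78·49/145 ≈ 127.36, so AQI = 127.
Sub-indices: PM2.5→283, CO→122, O₃→52, PM10→138, SO₂→87, NO₂→127. Overall AQI = max = 283; dominant pollutant is PM2.5.
AQI 283: Very Unhealthy.

283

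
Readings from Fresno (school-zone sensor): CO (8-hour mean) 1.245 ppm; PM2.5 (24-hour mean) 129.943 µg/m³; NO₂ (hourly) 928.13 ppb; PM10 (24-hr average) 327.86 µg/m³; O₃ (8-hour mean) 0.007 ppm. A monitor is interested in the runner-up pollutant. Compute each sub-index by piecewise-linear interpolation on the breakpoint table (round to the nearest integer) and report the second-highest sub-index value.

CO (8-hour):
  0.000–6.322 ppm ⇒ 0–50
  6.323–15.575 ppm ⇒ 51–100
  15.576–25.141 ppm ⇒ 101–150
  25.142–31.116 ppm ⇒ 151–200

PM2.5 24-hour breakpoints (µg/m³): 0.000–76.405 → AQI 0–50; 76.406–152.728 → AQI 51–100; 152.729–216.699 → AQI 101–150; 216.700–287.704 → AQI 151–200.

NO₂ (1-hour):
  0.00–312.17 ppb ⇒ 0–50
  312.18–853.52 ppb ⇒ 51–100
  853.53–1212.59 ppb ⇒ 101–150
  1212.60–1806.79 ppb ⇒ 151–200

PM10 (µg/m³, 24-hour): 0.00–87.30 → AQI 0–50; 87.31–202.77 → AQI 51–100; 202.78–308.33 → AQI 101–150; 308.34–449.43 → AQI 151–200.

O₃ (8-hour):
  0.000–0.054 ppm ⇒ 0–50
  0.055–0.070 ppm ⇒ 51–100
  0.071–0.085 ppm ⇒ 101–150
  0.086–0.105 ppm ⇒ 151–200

111

CO 1.245: bracket 0.000–6.322 → index 0–50; slope 50/6.322, offset 1.245.
AQI = 0 + 50/6.322·1.245 ≈ 9.85 ⇒ 10.
PM2.5: row 76.406–152.728 (AQI 51–100). (100−51)·(129.943−76.406)/(152.728−76.406) + 51 = 49·53.537/76.322 + 51 ≈ 85.37 → 85.
NO₂: 928.13 lies in 853.53–1212.59, so I_lo=101, I_hi=150, C_lo=853.53, C_hi=1212.59.
(150−101)/(1212.59−853.53) × (928.13−853.53) + 101 = 49/359.06 × 74.60 + 101 ≈ 111.18 → 111.
PM10: row 308.34–449.43 (AQI 151–200). (200−151)·(327.86−308.34)/(449.43−308.34) + 151 = 49·19.52/141.09 + 151 ≈ 157.78 → 158.
O₃: row 0.000–0.054 (AQI 0–50). (50−0)·(0.007−0.000)/(0.054−0.000) + 0 = 50·0.007/0.054 + 0 ≈ 6.48 → 6.
Sub-indices: CO→10, PM2.5→85, NO₂→111, PM10→158, O₃→6. Ranked high→low: 158, 111, 85, 10, 6. Second-highest sub-index = 111.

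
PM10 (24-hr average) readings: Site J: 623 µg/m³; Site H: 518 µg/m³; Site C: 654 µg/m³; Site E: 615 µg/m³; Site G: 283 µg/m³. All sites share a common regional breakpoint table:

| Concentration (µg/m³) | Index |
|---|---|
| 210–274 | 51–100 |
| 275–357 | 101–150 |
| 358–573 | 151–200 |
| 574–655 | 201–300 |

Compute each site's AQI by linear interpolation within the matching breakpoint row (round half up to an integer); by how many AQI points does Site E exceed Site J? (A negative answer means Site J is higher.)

-10

Site J: 623 lies in 574–655, so I_lo=201, I_hi=300, C_lo=574, C_hi=655.
(300−201)/(655−574) × (623−574) + 201 = 99/81 × 49 + 201 ≈ 260.89 → 261.
Site H: row 358–573 (AQI 151–200). (200−151)·(518−358)/(573−358) + 151 = 49·160/215 + 151 ≈ 187.47 → 187.
Site C: row 574–655 (AQI 201–300). (300−201)·(654−574)/(655−574) + 201 = 99·80/81 + 201 ≈ 298.78 → 299.
Site E 615: bracket 574–655 → index 201–300; slope 99/81, offset 41.
AQI = 201 + 99/81·41 ≈ 251.11 ⇒ 251.
Site G: 283 ∈ [275, 357] ↔ index [101, 150].
101 + (283−275)·(150−101)/(357−275) = 101 + 8·49/82 ≈ 105.78, so AQI = 106.
AQIs: Site J=261, Site H=187, Site C=299, Site E=251, Site G=106. Site E (251) − Site J (261) = -10.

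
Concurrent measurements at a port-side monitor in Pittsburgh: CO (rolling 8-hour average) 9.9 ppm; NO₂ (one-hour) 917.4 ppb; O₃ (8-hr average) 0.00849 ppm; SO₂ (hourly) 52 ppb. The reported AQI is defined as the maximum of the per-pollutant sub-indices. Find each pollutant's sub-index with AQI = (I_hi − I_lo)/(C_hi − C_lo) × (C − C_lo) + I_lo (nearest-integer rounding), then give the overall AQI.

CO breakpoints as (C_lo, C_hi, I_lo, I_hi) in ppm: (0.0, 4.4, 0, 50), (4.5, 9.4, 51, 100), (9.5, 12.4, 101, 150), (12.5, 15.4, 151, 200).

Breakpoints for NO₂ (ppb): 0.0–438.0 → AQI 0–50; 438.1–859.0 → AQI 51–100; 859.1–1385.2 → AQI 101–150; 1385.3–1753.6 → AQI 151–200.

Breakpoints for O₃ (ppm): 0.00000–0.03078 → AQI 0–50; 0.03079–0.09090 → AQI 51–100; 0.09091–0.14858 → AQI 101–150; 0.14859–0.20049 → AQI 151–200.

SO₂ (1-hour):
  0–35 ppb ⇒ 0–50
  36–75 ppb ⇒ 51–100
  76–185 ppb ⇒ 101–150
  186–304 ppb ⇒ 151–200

108

CO: 9.9 lies in 9.5–12.4, so I_lo=101, I_hi=150, C_lo=9.5, C_hi=12.4.
(150−101)/(12.4−9.5) × (9.9−9.5) + 101 = 49/2.9 × 0.4 + 101 ≈ 107.76 → 108.
NO₂: 917.4 lies in 859.1–1385.2, so I_lo=101, I_hi=150, C_lo=859.1, C_hi=1385.2.
(150−101)/(1385.2−859.1) × (917.4−859.1) + 101 = 49/526.1 × 58.3 + 101 ≈ 106.43 → 106.
O₃: 0.00849 ∈ [0.00000, 0.03078] ↔ index [0, 50].
0 + (0.00849−0.00000)·(50−0)/(0.03078−0.00000) = 0 + 0.00849·50/0.03078 ≈ 13.79, so AQI = 14.
SO₂: 52 lies in 36–75, so I_lo=51, I_hi=100, C_lo=36, C_hi=75.
(100−51)/(75−36) × (52−36) + 51 = 49/39 × 16 + 51 ≈ 71.10 → 71.
Sub-indices: CO→108, NO₂→106, O₃→14, SO₂→71. Overall AQI = max = 108; dominant pollutant is CO.
AQI 108: Unhealthy for Sensitive Groups.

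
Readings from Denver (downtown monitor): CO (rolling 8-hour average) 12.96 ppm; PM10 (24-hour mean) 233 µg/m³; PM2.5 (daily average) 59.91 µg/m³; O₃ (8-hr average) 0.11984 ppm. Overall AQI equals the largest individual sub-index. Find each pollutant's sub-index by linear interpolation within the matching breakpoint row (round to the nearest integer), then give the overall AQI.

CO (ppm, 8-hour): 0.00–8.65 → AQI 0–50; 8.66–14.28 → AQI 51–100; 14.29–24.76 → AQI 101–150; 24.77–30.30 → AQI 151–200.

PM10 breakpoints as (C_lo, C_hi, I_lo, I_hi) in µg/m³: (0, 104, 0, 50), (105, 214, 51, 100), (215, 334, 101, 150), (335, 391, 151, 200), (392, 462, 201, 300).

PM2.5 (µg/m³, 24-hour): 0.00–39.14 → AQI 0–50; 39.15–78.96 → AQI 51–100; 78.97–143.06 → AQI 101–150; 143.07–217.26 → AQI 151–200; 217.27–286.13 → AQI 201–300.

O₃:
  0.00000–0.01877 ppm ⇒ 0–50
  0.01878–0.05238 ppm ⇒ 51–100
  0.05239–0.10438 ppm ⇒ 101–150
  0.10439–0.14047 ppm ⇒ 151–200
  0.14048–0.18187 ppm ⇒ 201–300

CO: row 8.66–14.28 (AQI 51–100). (100−51)·(12.96−8.66)/(14.28−8.66) + 51 = 49·4.30/5.62 + 51 ≈ 88.49 → 88.
PM10: row 215–334 (AQI 101–150). (150−101)·(233−215)/(334−215) + 101 = 49·18/119 + 101 ≈ 108.41 → 108.
PM2.5: 59.91 lies in 39.15–78.96, so I_lo=51, I_hi=100, C_lo=39.15, C_hi=78.96.
(100−51)/(78.96−39.15) × (59.91−39.15) + 51 = 49/39.81 × 20.76 + 51 ≈ 76.55 → 77.
O₃: row 0.10439–0.14047 (AQI 151–200). (200−151)·(0.11984−0.10439)/(0.14047−0.10439) + 151 = 49·0.01545/0.03608 + 151 ≈ 171.98 → 172.
Sub-indices: CO→88, PM10→108, PM2.5→77, O₃→172. Overall AQI = max = 172; dominant pollutant is O₃.

172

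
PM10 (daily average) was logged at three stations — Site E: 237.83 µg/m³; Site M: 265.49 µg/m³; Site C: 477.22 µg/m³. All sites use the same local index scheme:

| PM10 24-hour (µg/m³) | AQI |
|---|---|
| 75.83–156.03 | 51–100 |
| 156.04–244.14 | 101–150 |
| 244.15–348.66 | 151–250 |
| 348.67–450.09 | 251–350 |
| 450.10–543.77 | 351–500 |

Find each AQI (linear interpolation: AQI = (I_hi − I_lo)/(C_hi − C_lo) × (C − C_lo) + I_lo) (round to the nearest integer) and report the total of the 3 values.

Site E: 237.83 ∈ [156.04, 244.14] ↔ index [101, 150].
101 + (237.83−156.04)·(150−101)/(244.14−156.04) = 101 + 81.79·49/88.10 ≈ 146.49, so AQI = 146.
Site M: 265.49 lies in 244.15–348.66, so I_lo=151, I_hi=250, C_lo=244.15, C_hi=348.66.
(250−151)/(348.66−244.15) × (265.49−244.15) + 151 = 99/104.51 × 21.34 + 151 ≈ 171.21 → 171.
Site C: 477.22 ∈ [450.10, 543.77] ↔ index [351, 500].
351 + (477.22−450.10)·(500−351)/(543.77−450.10) = 351 + 27.12·149/93.67 ≈ 394.14, so AQI = 394.
AQIs: Site E=146, Site M=171, Site C=394. Sum = 146 + 171 + 394 = 711.

711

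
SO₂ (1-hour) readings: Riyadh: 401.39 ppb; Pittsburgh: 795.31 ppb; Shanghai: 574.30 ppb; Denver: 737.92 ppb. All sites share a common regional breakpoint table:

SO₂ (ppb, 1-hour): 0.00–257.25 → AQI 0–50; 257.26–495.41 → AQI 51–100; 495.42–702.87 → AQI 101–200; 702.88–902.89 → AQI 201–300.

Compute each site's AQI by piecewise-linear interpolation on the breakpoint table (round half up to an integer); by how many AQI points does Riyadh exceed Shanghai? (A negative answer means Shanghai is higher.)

-58

Riyadh: 401.39 ∈ [257.26, 495.41] ↔ index [51, 100].
51 + (401.39−257.26)·(100−51)/(495.41−257.26) = 51 + 144.13·49/238.15 ≈ 80.66, so AQI = 81.
Pittsburgh 795.31: bracket 702.88–902.89 → index 201–300; slope 99/200.01, offset 92.43.
AQI = 201 + 99/200.01·92.43 ≈ 246.75 ⇒ 247.
Shanghai: 574.30 lies in 495.42–702.87, so I_lo=101, I_hi=200, C_lo=495.42, C_hi=702.87.
(200−101)/(702.87−495.42) × (574.30−495.42) + 101 = 99/207.45 × 78.88 + 101 ≈ 138.64 → 139.
Denver: 737.92 lies in 702.88–902.89, so I_lo=201, I_hi=300, C_lo=702.88, C_hi=902.89.
(300−201)/(902.89−702.88) × (737.92−702.88) + 201 = 99/200.01 × 35.04 + 201 ≈ 218.34 → 218.
AQIs: Riyadh=81, Pittsburgh=247, Shanghai=139, Denver=218. Riyadh (81) − Shanghai (139) = -58.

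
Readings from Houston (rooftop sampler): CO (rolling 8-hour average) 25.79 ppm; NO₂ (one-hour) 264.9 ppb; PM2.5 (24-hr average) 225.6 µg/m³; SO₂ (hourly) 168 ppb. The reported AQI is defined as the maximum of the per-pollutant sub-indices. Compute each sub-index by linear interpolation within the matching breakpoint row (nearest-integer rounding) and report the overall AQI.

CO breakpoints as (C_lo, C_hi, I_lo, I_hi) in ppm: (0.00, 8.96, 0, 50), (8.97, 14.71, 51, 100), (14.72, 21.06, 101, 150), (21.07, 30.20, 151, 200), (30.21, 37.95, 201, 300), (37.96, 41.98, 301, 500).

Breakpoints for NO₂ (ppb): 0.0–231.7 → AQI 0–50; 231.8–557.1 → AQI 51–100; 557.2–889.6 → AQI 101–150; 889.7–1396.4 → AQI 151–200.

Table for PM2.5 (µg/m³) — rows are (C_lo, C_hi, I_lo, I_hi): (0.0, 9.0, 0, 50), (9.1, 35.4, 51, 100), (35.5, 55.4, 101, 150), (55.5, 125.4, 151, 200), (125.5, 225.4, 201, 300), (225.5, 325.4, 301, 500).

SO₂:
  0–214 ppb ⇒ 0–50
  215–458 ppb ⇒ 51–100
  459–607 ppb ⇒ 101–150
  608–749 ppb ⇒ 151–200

301

CO: row 21.07–30.20 (AQI 151–200). (200−151)·(25.79−21.07)/(30.20−21.07) + 151 = 49·4.72/9.13 + 151 ≈ 176.33 → 176.
NO₂: 264.9 lies in 231.8–557.1, so I_lo=51, I_hi=100, C_lo=231.8, C_hi=557.1.
(100−51)/(557.1−231.8) × (264.9−231.8) + 51 = 49/325.3 × 33.1 + 51 ≈ 55.99 → 56.
PM2.5: 225.6 lies in 225.5–325.4, so I_lo=301, I_hi=500, C_lo=225.5, C_hi=325.4.
(500−301)/(325.4−225.5) × (225.6−225.5) + 301 = 199/99.9 × 0.1 + 301 ≈ 301.20 → 301.
SO₂ 168: bracket 0–214 → index 0–50; slope 50/214, offset 168.
AQI = 0 + 50/214·168 ≈ 39.25 ⇒ 39.
Sub-indices: CO→176, NO₂→56, PM2.5→301, SO₂→39. Overall AQI = max = 301; dominant pollutant is PM2.5.
AQI 301: Hazardous.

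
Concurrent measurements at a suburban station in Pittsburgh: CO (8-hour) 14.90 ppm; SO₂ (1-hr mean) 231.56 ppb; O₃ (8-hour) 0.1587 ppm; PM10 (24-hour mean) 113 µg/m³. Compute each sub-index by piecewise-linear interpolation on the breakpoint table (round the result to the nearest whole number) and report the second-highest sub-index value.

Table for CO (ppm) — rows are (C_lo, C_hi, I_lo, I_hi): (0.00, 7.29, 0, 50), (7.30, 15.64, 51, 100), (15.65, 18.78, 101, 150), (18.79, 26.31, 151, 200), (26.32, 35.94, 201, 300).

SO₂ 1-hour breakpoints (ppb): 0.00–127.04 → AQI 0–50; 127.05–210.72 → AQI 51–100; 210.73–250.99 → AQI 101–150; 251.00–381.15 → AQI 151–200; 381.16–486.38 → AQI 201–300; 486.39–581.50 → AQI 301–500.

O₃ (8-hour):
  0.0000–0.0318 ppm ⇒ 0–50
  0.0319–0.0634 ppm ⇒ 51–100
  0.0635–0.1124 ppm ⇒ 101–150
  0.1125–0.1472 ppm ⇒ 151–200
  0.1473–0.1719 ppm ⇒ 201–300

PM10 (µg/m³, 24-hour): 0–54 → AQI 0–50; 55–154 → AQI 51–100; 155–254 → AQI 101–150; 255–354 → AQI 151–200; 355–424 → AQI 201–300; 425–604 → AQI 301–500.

CO: 14.90 lies in 7.30–15.64, so I_lo=51, I_hi=100, C_lo=7.30, C_hi=15.64.
(100−51)/(15.64−7.30) × (14.90−7.30) + 51 = 49/8.34 × 7.60 + 51 ≈ 95.65 → 96.
SO₂: 231.56 ∈ [210.73, 250.99] ↔ index [101, 150].
101 + (231.56−210.73)·(150−101)/(250.99−210.73) = 101 + 20.83·49/40.26 ≈ 126.35, so AQI = 126.
O₃: row 0.1473–0.1719 (AQI 201–300). (300−201)·(0.1587−0.1473)/(0.1719−0.1473) + 201 = 99·0.0114/0.0246 + 201 ≈ 246.88 → 247.
PM10 113: bracket 55–154 → index 51–100; slope 49/99, offset 58.
AQI = 51 + 49/99·58 ≈ 79.71 ⇒ 80.
Sub-indices: CO→96, SO₂→126, O₃→247, PM10→80. Ranked high→low: 247, 126, 96, 80. Second-highest sub-index = 126.

126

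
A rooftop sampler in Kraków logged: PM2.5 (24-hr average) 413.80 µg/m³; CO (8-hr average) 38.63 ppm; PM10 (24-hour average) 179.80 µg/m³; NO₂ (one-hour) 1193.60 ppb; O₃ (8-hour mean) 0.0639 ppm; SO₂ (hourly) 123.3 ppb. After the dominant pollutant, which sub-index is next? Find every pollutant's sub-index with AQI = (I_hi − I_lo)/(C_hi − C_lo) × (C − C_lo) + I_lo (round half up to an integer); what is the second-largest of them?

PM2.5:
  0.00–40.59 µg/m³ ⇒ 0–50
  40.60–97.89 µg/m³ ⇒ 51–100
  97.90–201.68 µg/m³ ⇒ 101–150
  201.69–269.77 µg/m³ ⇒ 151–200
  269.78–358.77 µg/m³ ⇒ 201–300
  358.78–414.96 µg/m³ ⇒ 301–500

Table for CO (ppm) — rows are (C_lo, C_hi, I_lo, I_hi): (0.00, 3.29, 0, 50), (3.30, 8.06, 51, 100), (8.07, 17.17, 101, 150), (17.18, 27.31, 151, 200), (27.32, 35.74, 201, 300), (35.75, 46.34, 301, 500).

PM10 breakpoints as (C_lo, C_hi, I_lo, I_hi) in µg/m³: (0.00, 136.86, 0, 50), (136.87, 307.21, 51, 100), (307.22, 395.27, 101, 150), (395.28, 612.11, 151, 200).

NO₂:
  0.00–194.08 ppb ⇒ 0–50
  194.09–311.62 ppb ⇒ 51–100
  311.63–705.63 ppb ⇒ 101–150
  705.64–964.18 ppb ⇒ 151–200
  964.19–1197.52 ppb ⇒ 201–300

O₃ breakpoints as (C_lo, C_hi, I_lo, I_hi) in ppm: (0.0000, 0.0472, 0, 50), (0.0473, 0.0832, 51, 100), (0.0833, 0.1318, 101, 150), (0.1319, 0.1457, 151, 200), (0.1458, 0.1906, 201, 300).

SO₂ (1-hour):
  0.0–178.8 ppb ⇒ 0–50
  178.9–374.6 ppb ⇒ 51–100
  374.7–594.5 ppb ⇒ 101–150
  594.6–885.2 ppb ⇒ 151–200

355

PM2.5: row 358.78–414.96 (AQI 301–500). (500−301)·(413.80−358.78)/(414.96−358.78) + 301 = 199·55.02/56.18 + 301 ≈ 495.89 → 496.
CO 38.63: bracket 35.75–46.34 → index 301–500; slope 199/10.59, offset 2.88.
AQI = 301 + 199/10.59·2.88 ≈ 355.12 ⇒ 355.
PM10: 179.80 ∈ [136.87, 307.21] ↔ index [51, 100].
51 + (179.80−136.87)·(100−51)/(307.21−136.87) = 51 + 42.93·49/170.34 ≈ 63.35, so AQI = 63.
NO₂: 1193.60 ∈ [964.19, 1197.52] ↔ index [201, 300].
201 + (1193.60−964.19)·(300−201)/(1197.52−964.19) = 201 + 229.41·99/233.33 ≈ 298.34, so AQI = 298.
O₃: 0.0639 ∈ [0.0473, 0.0832] ↔ index [51, 100].
51 + (0.0639−0.0473)·(100−51)/(0.0832−0.0473) = 51 + 0.0166·49/0.0359 ≈ 73.66, so AQI = 74.
SO₂: 123.3 ∈ [0.0, 178.8] ↔ index [0, 50].
0 + (123.3−0.0)·(50−0)/(178.8−0.0) = 0 + 123.3·50/178.8 ≈ 34.48, so AQI = 34.
Sub-indices: PM2.5→496, CO→355, PM10→63, NO₂→298, O₃→74, SO₂→34. Ranked high→low: 496, 355, 298, 74, 63, 34. Second-highest sub-index = 355.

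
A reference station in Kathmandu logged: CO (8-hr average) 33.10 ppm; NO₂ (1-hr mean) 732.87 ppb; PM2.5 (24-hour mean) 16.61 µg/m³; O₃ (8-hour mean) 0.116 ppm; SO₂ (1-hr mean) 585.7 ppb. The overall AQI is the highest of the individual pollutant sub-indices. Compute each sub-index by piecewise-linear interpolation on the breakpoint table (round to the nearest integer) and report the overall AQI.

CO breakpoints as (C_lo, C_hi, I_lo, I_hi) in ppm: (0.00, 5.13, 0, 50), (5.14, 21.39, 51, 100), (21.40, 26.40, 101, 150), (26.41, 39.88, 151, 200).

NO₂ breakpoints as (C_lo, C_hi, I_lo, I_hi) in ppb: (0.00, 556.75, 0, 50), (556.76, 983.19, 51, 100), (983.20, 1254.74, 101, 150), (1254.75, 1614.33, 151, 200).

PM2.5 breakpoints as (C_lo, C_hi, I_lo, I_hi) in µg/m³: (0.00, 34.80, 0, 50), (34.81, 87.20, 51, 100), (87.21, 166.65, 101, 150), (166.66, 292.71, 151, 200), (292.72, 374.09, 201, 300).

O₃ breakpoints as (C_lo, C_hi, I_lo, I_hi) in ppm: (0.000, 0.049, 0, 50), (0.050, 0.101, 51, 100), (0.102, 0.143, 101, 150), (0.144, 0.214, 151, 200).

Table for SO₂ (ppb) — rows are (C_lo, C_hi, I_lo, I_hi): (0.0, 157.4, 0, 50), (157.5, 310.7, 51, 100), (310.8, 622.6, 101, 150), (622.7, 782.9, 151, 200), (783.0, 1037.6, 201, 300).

175

CO: 33.10 lies in 26.41–39.88, so I_lo=151, I_hi=200, C_lo=26.41, C_hi=39.88.
(200−151)/(39.88−26.41) × (33.10−26.41) + 151 = 49/13.47 × 6.69 + 151 ≈ 175.34 → 175.
NO₂: 732.87 ∈ [556.76, 983.19] ↔ index [51, 100].
51 + (732.87−556.76)·(100−51)/(983.19−556.76) = 51 + 176.11·49/426.43 ≈ 71.24, so AQI = 71.
PM2.5: row 0.00–34.80 (AQI 0–50). (50−0)·(16.61−0.00)/(34.80−0.00) + 0 = 50·16.61/34.80 + 0 ≈ 23.86 → 24.
O₃: 0.116 lies in 0.102–0.143, so I_lo=101, I_hi=150, C_lo=0.102, C_hi=0.143.
(150−101)/(0.143−0.102) × (0.116−0.102) + 101 = 49/0.041 × 0.014 + 101 ≈ 117.73 → 118.
SO₂: row 310.8–622.6 (AQI 101–150). (150−101)·(585.7−310.8)/(622.6−310.8) + 101 = 49·274.9/311.8 + 101 ≈ 144.20 → 144.
Sub-indices: CO→175, NO₂→71, PM2.5→24, O₃→118, SO₂→144. Overall AQI = max = 175; dominant pollutant is CO.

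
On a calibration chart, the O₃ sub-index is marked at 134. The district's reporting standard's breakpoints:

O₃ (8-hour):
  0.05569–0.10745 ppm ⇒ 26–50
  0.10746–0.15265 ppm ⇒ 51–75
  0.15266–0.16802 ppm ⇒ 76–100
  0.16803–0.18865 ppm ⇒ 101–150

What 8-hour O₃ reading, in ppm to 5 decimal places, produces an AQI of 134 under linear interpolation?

AQI 134 lies in the 101–150 band, which corresponds to 0.16803–0.18865 ppm.
C = 0.16803 + (134−101)×(0.18865−0.16803)/(150−101) = 0.16803 + 33×0.02062/49 ≈ 0.1819169 ppm → 0.18192 ppm to 5 dp.

0.18192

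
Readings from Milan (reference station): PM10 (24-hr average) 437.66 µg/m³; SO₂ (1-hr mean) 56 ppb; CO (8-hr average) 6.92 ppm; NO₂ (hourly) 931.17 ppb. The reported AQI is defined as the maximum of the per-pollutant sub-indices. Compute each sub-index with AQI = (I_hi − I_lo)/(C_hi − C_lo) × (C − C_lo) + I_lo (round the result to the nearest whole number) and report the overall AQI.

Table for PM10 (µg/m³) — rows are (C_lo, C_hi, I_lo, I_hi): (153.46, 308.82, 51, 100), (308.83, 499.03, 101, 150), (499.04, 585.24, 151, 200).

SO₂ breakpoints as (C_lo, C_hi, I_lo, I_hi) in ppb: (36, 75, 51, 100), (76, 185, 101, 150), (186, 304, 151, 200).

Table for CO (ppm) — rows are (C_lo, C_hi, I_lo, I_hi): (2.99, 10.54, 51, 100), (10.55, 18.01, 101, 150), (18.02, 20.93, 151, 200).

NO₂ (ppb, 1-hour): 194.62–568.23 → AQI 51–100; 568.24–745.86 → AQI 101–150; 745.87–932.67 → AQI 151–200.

200

PM10: row 308.83–499.03 (AQI 101–150). (150−101)·(437.66−308.83)/(499.03−308.83) + 101 = 49·128.83/190.20 + 101 ≈ 134.19 → 134.
SO₂: 56 lies in 36–75, so I_lo=51, I_hi=100, C_lo=36, C_hi=75.
(100−51)/(75−36) × (56−36) + 51 = 49/39 × 20 + 51 ≈ 76.13 → 76.
CO: row 2.99–10.54 (AQI 51–100). (100−51)·(6.92−2.99)/(10.54−2.99) + 51 = 49·3.93/7.55 + 51 ≈ 76.51 → 77.
NO₂: 931.17 lies in 745.87–932.67, so I_lo=151, I_hi=200, C_lo=745.87, C_hi=932.67.
(200−151)/(932.67−745.87) × (931.17−745.87) + 151 = 49/186.80 × 185.30 + 151 ≈ 199.61 → 200.
Sub-indices: PM10→134, SO₂→76, CO→77, NO₂→200. Overall AQI = max = 200; dominant pollutant is NO₂.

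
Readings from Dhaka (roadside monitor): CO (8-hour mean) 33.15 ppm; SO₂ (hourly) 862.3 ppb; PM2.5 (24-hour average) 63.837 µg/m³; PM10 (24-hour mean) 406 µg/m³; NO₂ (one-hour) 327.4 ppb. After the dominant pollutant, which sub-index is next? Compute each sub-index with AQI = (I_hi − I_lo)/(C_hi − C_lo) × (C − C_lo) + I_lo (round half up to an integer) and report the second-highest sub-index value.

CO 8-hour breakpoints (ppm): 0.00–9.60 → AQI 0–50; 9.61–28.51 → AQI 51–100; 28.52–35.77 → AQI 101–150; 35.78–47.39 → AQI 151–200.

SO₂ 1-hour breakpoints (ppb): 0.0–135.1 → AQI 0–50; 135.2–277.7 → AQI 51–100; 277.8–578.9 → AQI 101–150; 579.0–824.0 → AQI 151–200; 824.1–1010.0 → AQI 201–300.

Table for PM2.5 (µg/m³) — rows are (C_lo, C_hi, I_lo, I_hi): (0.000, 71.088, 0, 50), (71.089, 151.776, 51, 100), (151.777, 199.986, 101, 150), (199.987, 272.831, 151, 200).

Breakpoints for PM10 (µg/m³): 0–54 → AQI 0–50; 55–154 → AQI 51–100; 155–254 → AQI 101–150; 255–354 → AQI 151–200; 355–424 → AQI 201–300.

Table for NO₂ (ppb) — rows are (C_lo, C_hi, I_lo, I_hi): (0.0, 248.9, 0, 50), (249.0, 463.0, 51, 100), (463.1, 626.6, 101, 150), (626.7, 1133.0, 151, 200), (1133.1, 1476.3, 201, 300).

221

CO: 33.15 lies in 28.52–35.77, so I_lo=101, I_hi=150, C_lo=28.52, C_hi=35.77.
(150−101)/(35.77−28.52) × (33.15−28.52) + 101 = 49/7.25 × 4.63 + 101 ≈ 132.29 → 132.
SO₂: 862.3 lies in 824.1–1010.0, so I_lo=201, I_hi=300, C_lo=824.1, C_hi=1010.0.
(300−201)/(1010.0−824.1) × (862.3−824.1) + 201 = 99/185.9 × 38.2 + 201 ≈ 221.34 → 221.
PM2.5 63.837: bracket 0.000–71.088 → index 0–50; slope 50/71.088, offset 63.837.
AQI = 0 + 50/71.088·63.837 ≈ 44.90 ⇒ 45.
PM10: 406 lies in 355–424, so I_lo=201, I_hi=300, C_lo=355, C_hi=424.
(300−201)/(424−355) × (406−355) + 201 = 99/69 × 51 + 201 ≈ 274.17 → 274.
NO₂: 327.4 ∈ [249.0, 463.0] ↔ index [51, 100].
51 + (327.4−249.0)·(100−51)/(463.0−249.0) = 51 + 78.4·49/214.0 ≈ 68.95, so AQI = 69.
Sub-indices: CO→132, SO₂→221, PM2.5→45, PM10→274, NO₂→69. Ranked high→low: 274, 221, 132, 69, 45. Second-highest sub-index = 221.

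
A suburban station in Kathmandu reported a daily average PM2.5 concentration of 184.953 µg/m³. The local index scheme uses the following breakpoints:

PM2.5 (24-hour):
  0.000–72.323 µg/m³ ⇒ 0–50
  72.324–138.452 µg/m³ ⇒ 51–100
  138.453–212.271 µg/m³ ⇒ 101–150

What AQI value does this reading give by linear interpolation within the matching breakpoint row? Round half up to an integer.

132

PM2.5: 184.953 ∈ [138.453, 212.271] ↔ index [101, 150].
101 + (184.953−138.453)·(150−101)/(212.271−138.453) = 101 + 46.500·49/73.818 ≈ 131.87, so AQI = 132.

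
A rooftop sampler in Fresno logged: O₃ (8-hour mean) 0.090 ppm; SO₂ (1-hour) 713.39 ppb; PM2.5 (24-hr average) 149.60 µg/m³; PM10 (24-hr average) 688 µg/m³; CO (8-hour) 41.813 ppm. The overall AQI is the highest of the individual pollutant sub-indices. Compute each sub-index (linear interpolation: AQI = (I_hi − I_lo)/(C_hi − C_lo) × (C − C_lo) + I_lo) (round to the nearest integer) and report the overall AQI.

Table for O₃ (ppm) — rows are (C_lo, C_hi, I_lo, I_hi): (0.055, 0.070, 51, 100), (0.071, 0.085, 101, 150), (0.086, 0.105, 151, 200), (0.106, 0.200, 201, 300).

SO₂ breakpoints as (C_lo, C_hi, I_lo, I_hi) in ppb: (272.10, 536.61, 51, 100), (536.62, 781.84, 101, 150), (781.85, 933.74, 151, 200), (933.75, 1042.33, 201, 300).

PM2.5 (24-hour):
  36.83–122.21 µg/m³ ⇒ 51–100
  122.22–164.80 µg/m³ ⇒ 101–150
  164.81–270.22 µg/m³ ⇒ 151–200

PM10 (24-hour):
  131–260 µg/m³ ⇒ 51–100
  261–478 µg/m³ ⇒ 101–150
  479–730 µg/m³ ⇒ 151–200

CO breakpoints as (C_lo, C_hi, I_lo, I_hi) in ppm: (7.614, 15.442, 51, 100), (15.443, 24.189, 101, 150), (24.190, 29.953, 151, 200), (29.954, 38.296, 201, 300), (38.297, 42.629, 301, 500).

463

O₃: 0.090 ∈ [0.086, 0.105] ↔ index [151, 200].
151 + (0.090−0.086)·(200−151)/(0.105−0.086) = 151 + 0.004·49/0.019 ≈ 161.32, so AQI = 161.
SO₂: 713.39 lies in 536.62–781.84, so I_lo=101, I_hi=150, C_lo=536.62, C_hi=781.84.
(150−101)/(781.84−536.62) × (713.39−536.62) + 101 = 49/245.22 × 176.77 + 101 ≈ 136.32 → 136.
PM2.5: row 122.22–164.80 (AQI 101–150). (150−101)·(149.60−122.22)/(164.80−122.22) + 101 = 49·27.38/42.58 + 101 ≈ 132.51 → 133.
PM10: row 479–730 (AQI 151–200). (200−151)·(688−479)/(730−479) + 151 = 49·209/251 + 151 ≈ 191.80 → 192.
CO: 41.813 lies in 38.297–42.629, so I_lo=301, I_hi=500, C_lo=38.297, C_hi=42.629.
(500−301)/(42.629−38.297) × (41.813−38.297) + 301 = 199/4.332 × 3.516 + 301 ≈ 462.52 → 463.
Sub-indices: O₃→161, SO₂→136, PM2.5→133, PM10→192, CO→463. Overall AQI = max = 463; dominant pollutant is CO.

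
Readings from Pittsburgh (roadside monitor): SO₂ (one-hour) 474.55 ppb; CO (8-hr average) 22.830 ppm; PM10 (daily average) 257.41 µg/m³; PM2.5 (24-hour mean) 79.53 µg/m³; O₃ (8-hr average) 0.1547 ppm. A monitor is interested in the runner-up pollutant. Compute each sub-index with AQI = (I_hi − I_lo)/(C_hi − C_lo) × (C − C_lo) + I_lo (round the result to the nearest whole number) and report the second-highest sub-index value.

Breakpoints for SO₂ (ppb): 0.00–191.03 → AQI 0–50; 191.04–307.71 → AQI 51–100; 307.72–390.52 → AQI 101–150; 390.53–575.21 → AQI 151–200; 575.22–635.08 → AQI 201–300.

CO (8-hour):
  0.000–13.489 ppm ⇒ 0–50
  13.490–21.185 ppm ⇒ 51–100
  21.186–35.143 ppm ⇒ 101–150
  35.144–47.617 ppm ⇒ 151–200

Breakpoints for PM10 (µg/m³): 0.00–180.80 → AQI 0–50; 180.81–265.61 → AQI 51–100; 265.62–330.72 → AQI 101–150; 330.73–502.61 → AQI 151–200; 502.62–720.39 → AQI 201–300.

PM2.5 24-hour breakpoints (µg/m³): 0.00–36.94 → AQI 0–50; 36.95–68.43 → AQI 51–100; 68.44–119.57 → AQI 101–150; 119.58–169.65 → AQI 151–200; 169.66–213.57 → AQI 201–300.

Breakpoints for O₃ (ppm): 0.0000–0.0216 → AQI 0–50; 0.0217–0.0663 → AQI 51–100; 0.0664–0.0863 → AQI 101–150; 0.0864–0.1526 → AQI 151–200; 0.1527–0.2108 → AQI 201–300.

173

SO₂: 474.55 lies in 390.53–575.21, so I_lo=151, I_hi=200, C_lo=390.53, C_hi=575.21.
(200−151)/(575.21−390.53) × (474.55−390.53) + 151 = 49/184.68 × 84.02 + 151 ≈ 173.29 → 173.
CO 22.830: bracket 21.186–35.143 → index 101–150; slope 49/13.957, offset 1.644.
AQI = 101 + 49/13.957·1.644 ≈ 106.77 ⇒ 107.
PM10: 257.41 lies in 180.81–265.61, so I_lo=51, I_hi=100, C_lo=180.81, C_hi=265.61.
(100−51)/(265.61−180.81) × (257.41−180.81) + 51 = 49/84.80 × 76.60 + 51 ≈ 95.26 → 95.
PM2.5 79.53: bracket 68.44–119.57 → index 101–150; slope 49/51.13, offset 11.09.
AQI = 101 + 49/51.13·11.09 ≈ 111.63 ⇒ 112.
O₃: row 0.1527–0.2108 (AQI 201–300). (300−201)·(0.1547−0.1527)/(0.2108−0.1527) + 201 = 99·0.0020/0.0581 + 201 ≈ 204.41 → 204.
Sub-indices: SO₂→173, CO→107, PM10→95, PM2.5→112, O₃→204. Ranked high→low: 204, 173, 112, 107, 95. Second-highest sub-index = 173.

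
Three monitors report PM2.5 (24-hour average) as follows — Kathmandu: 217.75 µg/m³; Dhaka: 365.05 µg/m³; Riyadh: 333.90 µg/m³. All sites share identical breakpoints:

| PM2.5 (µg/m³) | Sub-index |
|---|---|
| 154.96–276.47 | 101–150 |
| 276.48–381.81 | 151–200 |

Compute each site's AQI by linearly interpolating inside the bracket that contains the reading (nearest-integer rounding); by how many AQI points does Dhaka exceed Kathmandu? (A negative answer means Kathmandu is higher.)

Kathmandu 217.75: bracket 154.96–276.47 → index 101–150; slope 49/121.51, offset 62.79.
AQI = 101 + 49/121.51·62.79 ≈ 126.32 ⇒ 126.
Dhaka: 365.05 lies in 276.48–381.81, so I_lo=151, I_hi=200, C_lo=276.48, C_hi=381.81.
(200−151)/(381.81−276.48) × (365.05−276.48) + 151 = 49/105.33 × 88.57 + 151 ≈ 192.20 → 192.
Riyadh: row 276.48–381.81 (AQI 151–200). (200−151)·(333.90−276.48)/(381.81−276.48) + 151 = 49·57.42/105.33 + 151 ≈ 177.71 → 178.
AQIs: Kathmandu=126, Dhaka=192, Riyadh=178. Dhaka (192) − Kathmandu (126) = 66.

66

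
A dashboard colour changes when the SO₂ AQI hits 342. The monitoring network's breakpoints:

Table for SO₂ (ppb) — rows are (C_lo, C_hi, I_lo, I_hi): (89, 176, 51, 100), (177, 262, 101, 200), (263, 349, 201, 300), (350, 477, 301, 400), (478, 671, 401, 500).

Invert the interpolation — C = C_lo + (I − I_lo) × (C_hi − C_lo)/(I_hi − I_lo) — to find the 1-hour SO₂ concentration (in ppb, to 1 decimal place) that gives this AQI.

AQI 342 lies in the 301–400 band, which corresponds to 350–477 ppb.
C = 350 + (342−301)×(477−350)/(400−301) = 350 + 41×127/99 ≈ 402.596 ppb → 402.6 ppb to 1 dp.

402.6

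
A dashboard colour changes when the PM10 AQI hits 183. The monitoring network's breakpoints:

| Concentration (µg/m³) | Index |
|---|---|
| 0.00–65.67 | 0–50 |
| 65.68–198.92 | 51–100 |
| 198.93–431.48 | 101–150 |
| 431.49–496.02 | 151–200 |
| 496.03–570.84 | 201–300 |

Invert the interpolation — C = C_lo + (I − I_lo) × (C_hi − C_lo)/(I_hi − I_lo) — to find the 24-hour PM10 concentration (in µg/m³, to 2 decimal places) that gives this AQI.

473.63

AQI 183 lies in the 151–200 band, which corresponds to 431.49–496.02 µg/m³.
C = 431.49 + (183−151)×(496.02−431.49)/(200−151) = 431.49 + 32×64.53/49 ≈ 473.6320 µg/m³ → 473.63 µg/m³ to 2 dp.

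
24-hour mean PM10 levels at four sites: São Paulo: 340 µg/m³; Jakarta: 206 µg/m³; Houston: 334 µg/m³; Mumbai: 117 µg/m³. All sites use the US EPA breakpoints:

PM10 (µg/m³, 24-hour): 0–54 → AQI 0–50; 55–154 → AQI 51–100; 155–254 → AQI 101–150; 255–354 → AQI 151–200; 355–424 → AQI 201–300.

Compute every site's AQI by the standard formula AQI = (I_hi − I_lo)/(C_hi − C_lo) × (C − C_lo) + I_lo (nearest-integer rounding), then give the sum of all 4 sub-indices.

591

São Paulo: 340 lies in 255–354, so I_lo=151, I_hi=200, C_lo=255, C_hi=354.
(200−151)/(354−255) × (340−255) + 151 = 49/99 × 85 + 151 ≈ 193.07 → 193.
Jakarta: 206 lies in 155–254, so I_lo=101, I_hi=150, C_lo=155, C_hi=254.
(150−101)/(254−155) × (206−155) + 101 = 49/99 × 51 + 101 ≈ 126.24 → 126.
Houston: row 255–354 (AQI 151–200). (200−151)·(334−255)/(354−255) + 151 = 49·79/99 + 151 ≈ 190.10 → 190.
Mumbai: row 55–154 (AQI 51–100). (100−51)·(117−55)/(154−55) + 51 = 49·62/99 + 51 ≈ 81.69 → 82.
AQIs: São Paulo=193, Jakarta=126, Houston=190, Mumbai=82. Sum = 193 + 126 + 190 + 82 = 591.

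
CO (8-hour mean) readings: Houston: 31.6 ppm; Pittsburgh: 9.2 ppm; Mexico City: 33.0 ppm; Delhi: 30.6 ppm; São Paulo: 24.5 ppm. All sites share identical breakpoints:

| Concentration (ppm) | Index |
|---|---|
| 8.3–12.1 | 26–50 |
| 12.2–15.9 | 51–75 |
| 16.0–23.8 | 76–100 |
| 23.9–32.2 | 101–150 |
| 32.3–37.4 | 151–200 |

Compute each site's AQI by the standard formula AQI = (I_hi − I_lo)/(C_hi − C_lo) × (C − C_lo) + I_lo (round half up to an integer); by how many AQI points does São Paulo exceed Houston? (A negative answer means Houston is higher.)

Houston: 31.6 lies in 23.9–32.2, so I_lo=101, I_hi=150, C_lo=23.9, C_hi=32.2.
(150−101)/(32.2−23.9) × (31.6−23.9) + 101 = 49/8.3 × 7.7 + 101 ≈ 146.46 → 146.
Pittsburgh: 9.2 lies in 8.3–12.1, so I_lo=26, I_hi=50, C_lo=8.3, C_hi=12.1.
(50−26)/(12.1−8.3) × (9.2−8.3) + 26 = 24/3.8 × 0.9 + 26 ≈ 31.68 → 32.
Mexico City: 33.0 ∈ [32.3, 37.4] ↔ index [151, 200].
151 + (33.0−32.3)·(200−151)/(37.4−32.3) = 151 + 0.7·49/5.1 ≈ 157.73, so AQI = 158.
Delhi: 30.6 ∈ [23.9, 32.2] ↔ index [101, 150].
101 + (30.6−23.9)·(150−101)/(32.2−23.9) = 101 + 6.7·49/8.3 ≈ 140.55, so AQI = 141.
São Paulo: 24.5 ∈ [23.9, 32.2] ↔ index [101, 150].
101 + (24.5−23.9)·(150−101)/(32.2−23.9) = 101 + 0.6·49/8.3 ≈ 104.54, so AQI = 105.
AQIs: Houston=146, Pittsburgh=32, Mexico City=158, Delhi=141, São Paulo=105. São Paulo (105) − Houston (146) = -41.

-41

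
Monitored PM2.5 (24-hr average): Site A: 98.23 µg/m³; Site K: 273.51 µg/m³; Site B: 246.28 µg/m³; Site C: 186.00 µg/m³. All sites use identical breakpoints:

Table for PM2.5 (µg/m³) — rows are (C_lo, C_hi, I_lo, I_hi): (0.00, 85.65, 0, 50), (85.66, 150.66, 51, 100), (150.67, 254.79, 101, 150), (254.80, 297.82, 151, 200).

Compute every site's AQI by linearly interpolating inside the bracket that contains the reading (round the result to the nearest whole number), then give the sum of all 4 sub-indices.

496

Site A: 98.23 lies in 85.66–150.66, so I_lo=51, I_hi=100, C_lo=85.66, C_hi=150.66.
(100−51)/(150.66−85.66) × (98.23−85.66) + 51 = 49/65.00 × 12.57 + 51 ≈ 60.48 → 60.
Site K: row 254.80–297.82 (AQI 151–200). (200−151)·(273.51−254.80)/(297.82−254.80) + 151 = 49·18.71/43.02 + 151 ≈ 172.31 → 172.
Site B: 246.28 ∈ [150.67, 254.79] ↔ index [101, 150].
101 + (246.28−150.67)·(150−101)/(254.79−150.67) = 101 + 95.61·49/104.12 ≈ 146.00, so AQI = 146.
Site C: 186.00 lies in 150.67–254.79, so I_lo=101, I_hi=150, C_lo=150.67, C_hi=254.79.
(150−101)/(254.79−150.67) × (186.00−150.67) + 101 = 49/104.12 × 35.33 + 101 ≈ 117.63 → 118.
AQIs: Site A=60, Site K=172, Site B=146, Site C=118. Sum = 60 + 172 + 146 + 118 = 496.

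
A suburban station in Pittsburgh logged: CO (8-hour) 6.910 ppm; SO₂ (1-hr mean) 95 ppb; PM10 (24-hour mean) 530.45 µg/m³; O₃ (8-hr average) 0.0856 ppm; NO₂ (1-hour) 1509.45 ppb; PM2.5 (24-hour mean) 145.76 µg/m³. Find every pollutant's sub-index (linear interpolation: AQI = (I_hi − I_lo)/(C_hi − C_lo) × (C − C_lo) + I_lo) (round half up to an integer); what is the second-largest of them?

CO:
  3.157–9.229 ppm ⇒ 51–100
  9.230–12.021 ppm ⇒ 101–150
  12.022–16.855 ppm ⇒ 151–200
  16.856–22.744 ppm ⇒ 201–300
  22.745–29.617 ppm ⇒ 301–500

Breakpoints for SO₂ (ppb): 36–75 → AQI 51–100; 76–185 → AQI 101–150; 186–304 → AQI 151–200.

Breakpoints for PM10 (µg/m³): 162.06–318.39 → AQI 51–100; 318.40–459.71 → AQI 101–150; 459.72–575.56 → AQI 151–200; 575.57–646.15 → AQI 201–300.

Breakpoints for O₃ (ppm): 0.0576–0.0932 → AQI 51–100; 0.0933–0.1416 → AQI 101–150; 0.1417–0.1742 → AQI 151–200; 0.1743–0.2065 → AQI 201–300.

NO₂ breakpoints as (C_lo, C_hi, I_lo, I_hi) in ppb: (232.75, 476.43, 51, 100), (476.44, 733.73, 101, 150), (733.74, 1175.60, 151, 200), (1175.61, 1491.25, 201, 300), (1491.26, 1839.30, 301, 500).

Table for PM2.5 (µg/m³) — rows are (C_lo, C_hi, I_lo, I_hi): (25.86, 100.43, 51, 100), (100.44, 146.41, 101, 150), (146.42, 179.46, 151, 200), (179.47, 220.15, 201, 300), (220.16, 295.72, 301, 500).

181

CO: 6.910 lies in 3.157–9.229, so I_lo=51, I_hi=100, C_lo=3.157, C_hi=9.229.
(100−51)/(9.229−3.157) × (6.910−3.157) + 51 = 49/6.072 × 3.753 + 51 ≈ 81.29 → 81.
SO₂ 95: bracket 76–185 → index 101–150; slope 49/109, offset 19.
AQI = 101 + 49/109·19 ≈ 109.54 ⇒ 110.
PM10: 530.45 lies in 459.72–575.56, so I_lo=151, I_hi=200, C_lo=459.72, C_hi=575.56.
(200−151)/(575.56−459.72) × (530.45−459.72) + 151 = 49/115.84 × 70.73 + 151 ≈ 180.92 → 181.
O₃: 0.0856 lies in 0.0576–0.0932, so I_lo=51, I_hi=100, C_lo=0.0576, C_hi=0.0932.
(100−51)/(0.0932−0.0576) × (0.0856−0.0576) + 51 = 49/0.0356 × 0.0280 + 51 ≈ 89.54 → 90.
NO₂: row 1491.26–1839.30 (AQI 301–500). (500−301)·(1509.45−1491.26)/(1839.30−1491.26) + 301 = 199·18.19/348.04 + 301 ≈ 311.40 → 311.
PM2.5: row 100.44–146.41 (AQI 101–150). (150−101)·(145.76−100.44)/(146.41−100.44) + 101 = 49·45.32/45.97 + 101 ≈ 149.31 → 149.
Sub-indices: CO→81, SO₂→110, PM10→181, O₃→90, NO₂→311, PM2.5→149. Ranked high→low: 311, 181, 149, 110, 90, 81. Second-highest sub-index = 181.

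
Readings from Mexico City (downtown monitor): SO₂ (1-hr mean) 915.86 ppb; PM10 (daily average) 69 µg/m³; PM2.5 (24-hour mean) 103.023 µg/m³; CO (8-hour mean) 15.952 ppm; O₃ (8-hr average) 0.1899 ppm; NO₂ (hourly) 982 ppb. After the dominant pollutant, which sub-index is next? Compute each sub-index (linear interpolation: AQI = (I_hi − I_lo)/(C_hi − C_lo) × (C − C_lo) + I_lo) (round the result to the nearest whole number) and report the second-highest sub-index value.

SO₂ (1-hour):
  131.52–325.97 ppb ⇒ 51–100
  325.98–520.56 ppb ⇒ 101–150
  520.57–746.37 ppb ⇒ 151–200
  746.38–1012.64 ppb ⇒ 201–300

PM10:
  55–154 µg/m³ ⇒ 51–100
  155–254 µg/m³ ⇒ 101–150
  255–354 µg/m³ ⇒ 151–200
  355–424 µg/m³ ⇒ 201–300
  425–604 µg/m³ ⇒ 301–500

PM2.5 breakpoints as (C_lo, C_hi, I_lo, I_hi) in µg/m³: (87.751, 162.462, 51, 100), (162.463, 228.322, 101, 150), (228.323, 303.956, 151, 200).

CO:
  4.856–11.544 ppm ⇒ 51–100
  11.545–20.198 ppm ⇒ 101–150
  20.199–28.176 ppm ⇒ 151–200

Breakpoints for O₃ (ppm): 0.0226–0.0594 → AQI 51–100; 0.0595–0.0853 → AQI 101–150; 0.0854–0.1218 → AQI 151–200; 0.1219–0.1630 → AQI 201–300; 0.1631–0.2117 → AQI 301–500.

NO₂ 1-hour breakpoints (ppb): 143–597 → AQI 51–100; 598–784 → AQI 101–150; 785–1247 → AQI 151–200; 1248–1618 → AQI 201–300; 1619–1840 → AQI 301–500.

SO₂: 915.86 lies in 746.38–1012.64, so I_lo=201, I_hi=300, C_lo=746.38, C_hi=1012.64.
(300−201)/(1012.64−746.38) × (915.86−746.38) + 201 = 99/266.26 × 169.48 + 201 ≈ 264.02 → 264.
PM10: 69 lies in 55–154, so I_lo=51, I_hi=100, C_lo=55, C_hi=154.
(100−51)/(154−55) × (69−55) + 51 = 49/99 × 14 + 51 ≈ 57.93 → 58.
PM2.5 103.023: bracket 87.751–162.462 → index 51–100; slope 49/74.711, offset 15.272.
AQI = 51 + 49/74.711·15.272 ≈ 61.02 ⇒ 61.
CO: 15.952 ∈ [11.545, 20.198] ↔ index [101, 150].
101 + (15.952−11.545)·(150−101)/(20.198−11.545) = 101 + 4.407·49/8.653 ≈ 125.96, so AQI = 126.
O₃: 0.1899 ∈ [0.1631, 0.2117] ↔ index [301, 500].
301 + (0.1899−0.1631)·(500−301)/(0.2117−0.1631) = 301 + 0.0268·199/0.0486 ≈ 410.74, so AQI = 411.
NO₂: 982 ∈ [785, 1247] ↔ index [151, 200].
151 + (982−785)·(200−151)/(1247−785) = 151 + 197·49/462 ≈ 171.89, so AQI = 172.
Sub-indices: SO₂→264, PM10→58, PM2.5→61, CO→126, O₃→411, NO₂→172. Ranked high→low: 411, 264, 172, 126, 61, 58. Second-highest sub-index = 264.

264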